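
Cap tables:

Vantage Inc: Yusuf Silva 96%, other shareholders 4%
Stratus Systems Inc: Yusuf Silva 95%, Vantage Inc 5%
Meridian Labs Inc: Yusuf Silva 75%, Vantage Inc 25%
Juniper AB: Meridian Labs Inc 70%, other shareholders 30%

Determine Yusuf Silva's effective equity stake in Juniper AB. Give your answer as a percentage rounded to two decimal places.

69.30%

Yusuf reaches Juniper along 2 paths.
Via Meridian: 75% × 70% = 52.5%.
Via Vantage → Meridian: 96% × 25% × 70% = 16.8%.
Total: 52.5% + 16.8% = 69.3%.
Rounded: 69.30%.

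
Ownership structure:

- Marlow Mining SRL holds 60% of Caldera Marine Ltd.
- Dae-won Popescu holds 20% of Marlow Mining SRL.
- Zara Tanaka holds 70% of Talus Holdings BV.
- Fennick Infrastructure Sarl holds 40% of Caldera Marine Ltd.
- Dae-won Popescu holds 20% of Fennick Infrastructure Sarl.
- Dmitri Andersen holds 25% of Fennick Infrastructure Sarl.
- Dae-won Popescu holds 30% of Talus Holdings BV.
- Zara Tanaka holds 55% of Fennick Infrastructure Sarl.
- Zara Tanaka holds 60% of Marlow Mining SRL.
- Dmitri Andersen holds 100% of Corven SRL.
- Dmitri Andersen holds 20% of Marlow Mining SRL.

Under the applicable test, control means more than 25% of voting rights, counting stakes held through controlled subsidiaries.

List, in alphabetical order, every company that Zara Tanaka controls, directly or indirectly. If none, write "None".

Zara holds 55% of Fennick, so Zara controls Fennick.
Zara holds 60% of Marlow, so Zara controls Marlow.
Zara holds 70% of Talus, so Zara controls Talus.
Marlow and Fennick together hold 60% + 40% = 100% of Caldera, so Zara controls Caldera.
No other company's threshold is met.

Caldera Marine Ltd, Fennick Infrastructure Sarl, Marlow Mining SRL, Talus Holdings BV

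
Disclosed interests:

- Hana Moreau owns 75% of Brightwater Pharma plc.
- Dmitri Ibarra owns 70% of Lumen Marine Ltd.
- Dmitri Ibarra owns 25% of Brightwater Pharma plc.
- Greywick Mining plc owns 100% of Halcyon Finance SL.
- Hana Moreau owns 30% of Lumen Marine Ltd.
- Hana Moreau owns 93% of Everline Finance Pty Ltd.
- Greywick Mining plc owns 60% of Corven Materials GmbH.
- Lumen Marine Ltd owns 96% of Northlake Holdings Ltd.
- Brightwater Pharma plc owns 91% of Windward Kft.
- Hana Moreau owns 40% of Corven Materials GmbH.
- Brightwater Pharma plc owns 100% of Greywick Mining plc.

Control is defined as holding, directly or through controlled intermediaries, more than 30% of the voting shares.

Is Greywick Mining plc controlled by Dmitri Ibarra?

Dmitri holds 70% of Lumen, so Dmitri controls Lumen.
Lumen holds 96% of Northlake, so Dmitri controls Northlake.
Neither Dmitri nor any entity Dmitri controls holds any voting interest in Greywick.
So Dmitri does not control Greywick.

No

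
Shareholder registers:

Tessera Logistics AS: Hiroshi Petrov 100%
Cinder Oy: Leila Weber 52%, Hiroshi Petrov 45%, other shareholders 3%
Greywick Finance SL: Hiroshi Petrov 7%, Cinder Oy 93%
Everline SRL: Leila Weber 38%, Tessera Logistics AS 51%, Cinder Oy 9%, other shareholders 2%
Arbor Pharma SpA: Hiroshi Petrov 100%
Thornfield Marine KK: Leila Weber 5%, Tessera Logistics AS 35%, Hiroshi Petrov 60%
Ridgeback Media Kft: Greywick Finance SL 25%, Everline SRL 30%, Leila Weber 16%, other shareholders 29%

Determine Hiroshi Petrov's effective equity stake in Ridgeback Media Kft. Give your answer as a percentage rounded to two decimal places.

Hiroshi reaches Ridgeback along 4 paths.
Via Greywick: 7% × 25% = 1.75%.
Via Cinder → Greywick: 45% × 93% × 25% = 10.4625%.
Via Tessera → Everline: 100% × 51% × 30% = 15.3%.
Via Cinder → Everline: 45% × 9% × 30% = 1.215%.
Total: 1.75% + 10.4625% + 15.3% + 1.215% = 28.7275%.
Rounded: 28.73%.

28.73%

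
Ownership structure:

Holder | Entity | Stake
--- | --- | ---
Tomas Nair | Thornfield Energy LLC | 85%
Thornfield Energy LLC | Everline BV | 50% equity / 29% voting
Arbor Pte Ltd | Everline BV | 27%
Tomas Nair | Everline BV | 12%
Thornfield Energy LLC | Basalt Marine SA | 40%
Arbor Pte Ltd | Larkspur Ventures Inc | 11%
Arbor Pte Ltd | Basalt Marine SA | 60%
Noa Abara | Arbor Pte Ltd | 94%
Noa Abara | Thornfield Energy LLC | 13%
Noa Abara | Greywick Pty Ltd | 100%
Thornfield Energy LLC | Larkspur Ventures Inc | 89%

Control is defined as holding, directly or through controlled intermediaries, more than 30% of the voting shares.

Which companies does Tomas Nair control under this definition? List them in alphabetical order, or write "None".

Tomas holds 85% of Thornfield, so Tomas controls Thornfield.
Thornfield and Tomas together hold 29% + 12% = 41% of Everline, so Tomas controls Everline.
Thornfield holds 89% of Larkspur, so Tomas controls Larkspur.
Thornfield holds 40% of Basalt, so Tomas controls Basalt.
No other company's threshold is met.

Basalt Marine SA, Everline BV, Larkspur Ventures Inc, Thornfield Energy LLC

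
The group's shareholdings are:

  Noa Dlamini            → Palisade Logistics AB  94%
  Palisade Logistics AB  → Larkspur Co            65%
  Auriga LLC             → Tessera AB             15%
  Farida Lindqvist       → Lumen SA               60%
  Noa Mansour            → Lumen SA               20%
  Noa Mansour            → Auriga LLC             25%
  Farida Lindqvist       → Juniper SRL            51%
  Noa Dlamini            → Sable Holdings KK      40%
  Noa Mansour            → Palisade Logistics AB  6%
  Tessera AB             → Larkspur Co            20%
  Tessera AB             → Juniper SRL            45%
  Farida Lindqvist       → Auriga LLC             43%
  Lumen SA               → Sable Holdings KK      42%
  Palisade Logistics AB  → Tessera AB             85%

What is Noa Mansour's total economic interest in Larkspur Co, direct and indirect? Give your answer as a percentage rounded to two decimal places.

5.67%

Noa Mansour reaches Larkspur along 3 paths.
Via Palisade: 6% × 65% = 3.9%.
Via Auriga → Tessera: 25% × 15% × 20% = 0.75%.
Via Palisade → Tessera: 6% × 85% × 20% = 1.02%.
Total: 3.9% + 0.75% + 1.02% = 5.67%.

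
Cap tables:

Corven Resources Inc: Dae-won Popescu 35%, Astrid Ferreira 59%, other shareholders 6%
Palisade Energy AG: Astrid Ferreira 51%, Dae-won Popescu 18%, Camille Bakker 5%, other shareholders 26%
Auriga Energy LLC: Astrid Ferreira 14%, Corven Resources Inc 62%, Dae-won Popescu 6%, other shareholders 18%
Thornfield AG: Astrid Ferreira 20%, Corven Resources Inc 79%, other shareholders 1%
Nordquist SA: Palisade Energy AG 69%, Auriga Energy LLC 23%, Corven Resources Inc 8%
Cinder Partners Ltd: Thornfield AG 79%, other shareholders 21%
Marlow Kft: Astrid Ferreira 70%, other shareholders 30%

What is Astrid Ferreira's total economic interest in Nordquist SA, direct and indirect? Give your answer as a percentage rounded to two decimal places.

51.54%

Astrid reaches Nordquist along 4 paths.
Via Palisade: 51% × 69% = 35.19%.
Via Auriga: 14% × 23% = 3.22%.
Via Corven → Auriga: 59% × 62% × 23% = 8.4134%.
Via Corven: 59% × 8% = 4.72%.
Total: 35.19% + 3.22% + 8.4134% + 4.72% = 51.5434%.
Rounded: 51.54%.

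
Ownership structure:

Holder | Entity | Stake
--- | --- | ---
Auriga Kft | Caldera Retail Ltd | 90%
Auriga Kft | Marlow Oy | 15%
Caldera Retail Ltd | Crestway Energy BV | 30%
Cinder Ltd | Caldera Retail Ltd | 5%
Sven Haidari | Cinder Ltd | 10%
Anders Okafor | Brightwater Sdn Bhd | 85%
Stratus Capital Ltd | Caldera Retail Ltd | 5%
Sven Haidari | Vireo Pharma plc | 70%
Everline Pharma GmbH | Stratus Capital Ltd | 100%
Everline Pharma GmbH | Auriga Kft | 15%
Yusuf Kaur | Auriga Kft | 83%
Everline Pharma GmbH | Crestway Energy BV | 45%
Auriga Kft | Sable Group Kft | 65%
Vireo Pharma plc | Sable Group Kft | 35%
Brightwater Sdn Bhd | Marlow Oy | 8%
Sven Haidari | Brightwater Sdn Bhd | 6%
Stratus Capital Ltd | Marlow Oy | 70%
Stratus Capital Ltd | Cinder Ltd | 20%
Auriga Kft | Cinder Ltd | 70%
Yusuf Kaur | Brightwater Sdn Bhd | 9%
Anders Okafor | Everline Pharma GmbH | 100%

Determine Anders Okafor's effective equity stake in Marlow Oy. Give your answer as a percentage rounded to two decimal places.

79.05%

Anders reaches Marlow along 3 paths.
Via Brightwater: 85% × 8% = 6.8%.
Via Everline → Auriga: 100% × 15% × 15% = 2.25%.
Via Everline → Stratus: 100% × 100% × 70% = 70%.
Total: 6.8% + 2.25% + 70% = 79.05%.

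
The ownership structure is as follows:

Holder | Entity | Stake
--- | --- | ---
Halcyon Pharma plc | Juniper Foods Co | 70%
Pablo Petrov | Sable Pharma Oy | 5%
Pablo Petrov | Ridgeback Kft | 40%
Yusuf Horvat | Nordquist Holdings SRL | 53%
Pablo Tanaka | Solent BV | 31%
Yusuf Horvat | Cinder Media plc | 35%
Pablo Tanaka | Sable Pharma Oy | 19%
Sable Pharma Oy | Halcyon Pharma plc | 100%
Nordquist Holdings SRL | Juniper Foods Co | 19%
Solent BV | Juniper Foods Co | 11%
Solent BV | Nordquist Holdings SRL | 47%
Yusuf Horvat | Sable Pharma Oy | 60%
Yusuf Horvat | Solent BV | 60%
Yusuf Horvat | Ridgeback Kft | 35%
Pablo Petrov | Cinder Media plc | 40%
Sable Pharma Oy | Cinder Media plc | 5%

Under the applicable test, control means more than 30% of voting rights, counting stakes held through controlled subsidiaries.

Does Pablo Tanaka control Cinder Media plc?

Pablo Tanaka holds 31% of Solent, so Pablo Tanaka controls Solent.
Solent holds 47% of Nordquist, so Pablo Tanaka controls Nordquist.
Neither Pablo Tanaka nor any entity Pablo Tanaka controls holds any voting interest in Cinder.
So Pablo Tanaka does not control Cinder.

No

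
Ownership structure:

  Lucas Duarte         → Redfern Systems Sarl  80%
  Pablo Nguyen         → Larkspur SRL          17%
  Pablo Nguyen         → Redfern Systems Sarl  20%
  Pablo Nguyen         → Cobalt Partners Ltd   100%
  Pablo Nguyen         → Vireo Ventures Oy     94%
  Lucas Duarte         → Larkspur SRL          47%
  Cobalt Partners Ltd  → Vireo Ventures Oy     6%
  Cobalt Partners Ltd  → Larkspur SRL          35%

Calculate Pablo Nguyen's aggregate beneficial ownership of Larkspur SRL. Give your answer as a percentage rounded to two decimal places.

Pablo reaches Larkspur along 2 paths.
Direct stake: 17% = 17%.
Via Cobalt: 100% × 35% = 35%.
Total: 17% + 35% = 52%.
Rounded: 52.00%.

52.00%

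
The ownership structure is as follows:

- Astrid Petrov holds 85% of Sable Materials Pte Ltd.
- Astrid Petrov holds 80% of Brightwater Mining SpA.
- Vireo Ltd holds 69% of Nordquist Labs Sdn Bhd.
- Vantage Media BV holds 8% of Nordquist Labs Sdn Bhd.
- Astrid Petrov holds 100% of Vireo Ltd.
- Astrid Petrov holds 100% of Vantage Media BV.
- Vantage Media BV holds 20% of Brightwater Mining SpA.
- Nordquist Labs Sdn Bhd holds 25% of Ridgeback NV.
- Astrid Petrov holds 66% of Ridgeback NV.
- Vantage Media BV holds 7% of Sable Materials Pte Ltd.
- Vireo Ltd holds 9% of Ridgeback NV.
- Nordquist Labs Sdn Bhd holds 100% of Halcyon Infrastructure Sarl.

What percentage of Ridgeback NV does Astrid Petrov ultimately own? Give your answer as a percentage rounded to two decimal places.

94.25%

Astrid reaches Ridgeback along 4 paths.
Direct stake: 66% = 66%.
Via Vantage → Nordquist: 100% × 8% × 25% = 2%.
Via Vireo → Nordquist: 100% × 69% × 25% = 17.25%.
Via Vireo: 100% × 9% = 9%.
Total: 66% + 2% + 17.25% + 9% = 94.25%.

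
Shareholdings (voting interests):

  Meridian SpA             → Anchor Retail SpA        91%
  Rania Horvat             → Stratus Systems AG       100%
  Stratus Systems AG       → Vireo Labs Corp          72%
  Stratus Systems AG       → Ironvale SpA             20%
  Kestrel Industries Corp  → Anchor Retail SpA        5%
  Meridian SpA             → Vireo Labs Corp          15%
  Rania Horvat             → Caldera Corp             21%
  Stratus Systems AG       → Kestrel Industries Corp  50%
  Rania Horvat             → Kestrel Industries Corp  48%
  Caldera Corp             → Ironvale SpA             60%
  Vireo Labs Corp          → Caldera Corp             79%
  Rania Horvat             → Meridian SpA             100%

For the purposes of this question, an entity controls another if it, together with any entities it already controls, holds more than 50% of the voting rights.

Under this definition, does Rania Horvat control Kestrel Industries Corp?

Yes

Rania holds 100% of Stratus, so Rania controls Stratus.
Rania and Stratus together hold 48% + 50% = 98% of Kestrel, so Rania controls Kestrel.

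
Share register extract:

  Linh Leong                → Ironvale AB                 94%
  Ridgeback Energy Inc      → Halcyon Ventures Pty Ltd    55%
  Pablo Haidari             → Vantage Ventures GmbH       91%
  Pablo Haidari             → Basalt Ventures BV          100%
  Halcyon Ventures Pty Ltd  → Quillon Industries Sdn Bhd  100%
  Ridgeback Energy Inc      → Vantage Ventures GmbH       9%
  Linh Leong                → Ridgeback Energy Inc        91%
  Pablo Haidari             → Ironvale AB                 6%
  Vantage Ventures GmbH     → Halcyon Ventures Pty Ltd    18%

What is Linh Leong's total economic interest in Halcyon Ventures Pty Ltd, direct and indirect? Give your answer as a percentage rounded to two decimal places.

51.52%

Linh reaches Halcyon along 2 paths.
Via Ridgeback: 91% × 55% = 50.05%.
Via Ridgeback → Vantage: 91% × 9% × 18% = 1.4742%.
Total: 50.05% + 1.4742% = 51.5242%.
Rounded: 51.52%.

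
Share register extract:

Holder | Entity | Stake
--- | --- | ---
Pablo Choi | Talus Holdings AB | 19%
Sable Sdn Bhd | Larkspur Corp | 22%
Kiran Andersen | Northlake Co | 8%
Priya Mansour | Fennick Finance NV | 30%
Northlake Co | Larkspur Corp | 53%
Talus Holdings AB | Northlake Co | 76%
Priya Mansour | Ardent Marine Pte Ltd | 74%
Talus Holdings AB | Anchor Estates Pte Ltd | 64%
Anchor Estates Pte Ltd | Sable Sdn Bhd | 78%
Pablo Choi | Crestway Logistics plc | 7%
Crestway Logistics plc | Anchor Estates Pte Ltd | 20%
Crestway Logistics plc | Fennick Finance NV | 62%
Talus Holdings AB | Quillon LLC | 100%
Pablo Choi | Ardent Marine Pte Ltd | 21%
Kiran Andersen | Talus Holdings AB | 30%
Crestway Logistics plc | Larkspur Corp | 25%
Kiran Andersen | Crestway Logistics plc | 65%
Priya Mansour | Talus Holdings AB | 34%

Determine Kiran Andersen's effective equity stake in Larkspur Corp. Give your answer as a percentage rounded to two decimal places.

Kiran reaches Larkspur along 5 paths.
Via Northlake: 8% × 53% = 4.24%.
Via Talus → Northlake: 30% × 76% × 53% = 12.084%.
Via Talus → Anchor → Sable: 30% × 64% × 78% × 22% = 3.29472%.
Via Crestway → Anchor → Sable: 65% × 20% × 78% × 22% = 2.2308%.
Via Crestway: 65% × 25% = 16.25%.
Total: 4.24% + 12.084% + 3.29472% + 2.2308% + 16.25% = 38.09952%.
Rounded: 38.10%.

38.10%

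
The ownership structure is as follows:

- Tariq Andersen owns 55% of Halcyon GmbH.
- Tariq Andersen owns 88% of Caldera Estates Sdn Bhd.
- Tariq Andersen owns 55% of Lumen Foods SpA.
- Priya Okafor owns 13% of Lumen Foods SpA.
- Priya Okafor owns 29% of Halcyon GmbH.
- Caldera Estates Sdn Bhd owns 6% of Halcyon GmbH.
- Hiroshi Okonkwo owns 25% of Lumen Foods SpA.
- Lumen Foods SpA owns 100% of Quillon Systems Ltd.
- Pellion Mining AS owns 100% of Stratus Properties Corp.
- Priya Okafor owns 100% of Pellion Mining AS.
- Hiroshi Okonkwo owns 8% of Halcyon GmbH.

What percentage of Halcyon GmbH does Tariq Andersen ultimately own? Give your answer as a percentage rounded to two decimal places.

60.28%

Tariq reaches Halcyon along 2 paths.
Direct stake: 55% = 55%.
Via Caldera: 88% × 6% = 5.28%.
Total: 55% + 5.28% = 60.28%.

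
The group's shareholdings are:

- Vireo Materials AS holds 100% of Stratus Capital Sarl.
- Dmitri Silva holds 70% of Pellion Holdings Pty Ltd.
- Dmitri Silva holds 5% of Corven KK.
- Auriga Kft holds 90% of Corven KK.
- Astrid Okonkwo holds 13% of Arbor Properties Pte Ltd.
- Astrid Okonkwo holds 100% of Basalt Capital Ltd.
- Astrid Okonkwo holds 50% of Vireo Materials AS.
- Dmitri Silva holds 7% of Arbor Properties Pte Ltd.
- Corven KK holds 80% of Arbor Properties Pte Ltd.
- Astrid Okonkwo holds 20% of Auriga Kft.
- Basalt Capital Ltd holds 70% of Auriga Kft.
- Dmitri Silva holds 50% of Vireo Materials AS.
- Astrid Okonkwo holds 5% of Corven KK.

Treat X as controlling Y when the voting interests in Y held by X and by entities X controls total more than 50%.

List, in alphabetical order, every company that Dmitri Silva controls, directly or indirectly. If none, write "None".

Pellion Holdings Pty Ltd

Dmitri holds 70% of Pellion, so Dmitri controls Pellion.
No other company's threshold is met.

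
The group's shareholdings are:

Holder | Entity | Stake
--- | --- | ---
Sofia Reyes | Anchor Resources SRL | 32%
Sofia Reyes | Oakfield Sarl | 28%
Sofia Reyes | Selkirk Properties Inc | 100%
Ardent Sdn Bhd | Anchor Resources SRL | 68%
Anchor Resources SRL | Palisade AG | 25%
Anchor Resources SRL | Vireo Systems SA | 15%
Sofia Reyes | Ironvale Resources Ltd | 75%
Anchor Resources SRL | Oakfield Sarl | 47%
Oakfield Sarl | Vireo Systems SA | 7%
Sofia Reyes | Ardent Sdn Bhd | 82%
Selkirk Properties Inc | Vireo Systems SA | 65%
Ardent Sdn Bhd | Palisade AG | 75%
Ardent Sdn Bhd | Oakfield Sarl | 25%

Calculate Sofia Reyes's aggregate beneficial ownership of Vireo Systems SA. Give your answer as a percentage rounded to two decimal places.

Sofia reaches Vireo along 7 paths.
Via Selkirk: 100% × 65% = 65%.
Via Anchor: 32% × 15% = 4.8%.
Via Ardent → Anchor: 82% × 68% × 15% = 8.364%.
Via Ardent → Oakfield: 82% × 25% × 7% = 1.435%.
Via Anchor → Oakfield: 32% × 47% × 7% = 1.0528%.
Via Ardent → Anchor → Oakfield: 82% × 68% × 47% × 7% = 1.834504%.
Via Oakfield: 28% × 7% = 1.96%.
Total: 65% + 4.8% + 8.364% + 1.435% + 1.0528% + 1.834504% + 1.96% = 84.446304%.
Rounded: 84.45%.

84.45%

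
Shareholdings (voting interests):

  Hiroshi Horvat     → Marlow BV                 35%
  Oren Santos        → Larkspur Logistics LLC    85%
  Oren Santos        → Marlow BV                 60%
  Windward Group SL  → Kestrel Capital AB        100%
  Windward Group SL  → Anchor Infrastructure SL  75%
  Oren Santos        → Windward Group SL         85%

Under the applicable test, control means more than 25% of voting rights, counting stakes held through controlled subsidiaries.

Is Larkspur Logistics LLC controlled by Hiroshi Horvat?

No

Hiroshi holds 35% of Marlow, so Hiroshi controls Marlow.
Neither Hiroshi nor any entity Hiroshi controls holds any voting interest in Larkspur.
So Hiroshi does not control Larkspur.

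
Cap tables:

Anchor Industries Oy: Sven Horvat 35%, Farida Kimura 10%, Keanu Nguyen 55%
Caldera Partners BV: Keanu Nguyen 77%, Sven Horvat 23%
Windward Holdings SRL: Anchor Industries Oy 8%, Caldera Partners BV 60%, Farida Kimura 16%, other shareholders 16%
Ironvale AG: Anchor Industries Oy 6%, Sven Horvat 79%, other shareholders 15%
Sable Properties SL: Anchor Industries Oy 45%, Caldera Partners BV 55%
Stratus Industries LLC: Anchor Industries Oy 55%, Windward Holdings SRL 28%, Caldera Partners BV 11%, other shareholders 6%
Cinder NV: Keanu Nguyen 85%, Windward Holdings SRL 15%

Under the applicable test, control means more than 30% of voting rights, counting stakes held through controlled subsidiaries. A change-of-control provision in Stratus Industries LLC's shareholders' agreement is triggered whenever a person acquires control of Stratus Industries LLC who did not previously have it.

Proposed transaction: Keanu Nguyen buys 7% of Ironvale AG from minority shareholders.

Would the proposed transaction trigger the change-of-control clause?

No

The purchase changes only Keanu's holdings, so Keanu is the only person who could newly come to control Stratus.
Keanu holds 77% of Caldera, so Keanu controls Caldera.
Keanu holds 55% of Anchor, so Keanu controls Anchor.
Anchor and Caldera together hold 8% + 60% = 68% of Windward, so Keanu controls Windward.
Anchor and Windward and Caldera together hold 55% + 28% + 11% = 94% of Stratus, so Keanu controls Stratus.
So Keanu already controls Stratus before the transaction.
After the purchase, Keanu holds 7% of Ironvale directly.
Keanu controlled Stratus already, so this is not a new person acquiring control; every other person's position is unchanged or reduced.
No new person acquires control, so the clause is not triggered.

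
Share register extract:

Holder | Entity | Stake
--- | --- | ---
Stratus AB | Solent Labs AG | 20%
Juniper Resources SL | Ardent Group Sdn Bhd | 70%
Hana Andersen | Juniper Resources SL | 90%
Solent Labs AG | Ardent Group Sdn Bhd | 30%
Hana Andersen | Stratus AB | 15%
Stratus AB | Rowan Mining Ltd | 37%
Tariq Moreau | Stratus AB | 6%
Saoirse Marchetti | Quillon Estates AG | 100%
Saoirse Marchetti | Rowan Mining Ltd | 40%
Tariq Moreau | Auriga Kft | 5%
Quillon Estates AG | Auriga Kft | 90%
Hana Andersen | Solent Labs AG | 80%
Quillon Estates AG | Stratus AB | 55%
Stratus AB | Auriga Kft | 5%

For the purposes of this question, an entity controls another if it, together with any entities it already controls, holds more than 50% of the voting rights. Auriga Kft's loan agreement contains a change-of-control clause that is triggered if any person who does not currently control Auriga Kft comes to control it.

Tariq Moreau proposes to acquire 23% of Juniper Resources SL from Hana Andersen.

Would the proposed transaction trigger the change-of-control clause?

The purchase adds only to Tariq's holdings (Hana's stake shrinks), so Tariq is the only person who could newly come to control Auriga.
Tariq's largest direct stake is 6% in Stratus, which does not meet the threshold, so Tariq controls no company.
In Auriga, Tariq's side holds only 5%, not > 50%.
So before the transaction, Tariq does not control Auriga.
After the purchase, Tariq holds 23% of Juniper directly, and Hana's stake falls to 67%.
Tariq's side now holds 23% of Juniper, not > 50%, so Tariq still does not control Juniper.
After the transaction, Tariq's side holds 5% of Auriga, not > 50%, so Tariq still does not control Auriga.
No new person acquires control, so the clause is not triggered.

No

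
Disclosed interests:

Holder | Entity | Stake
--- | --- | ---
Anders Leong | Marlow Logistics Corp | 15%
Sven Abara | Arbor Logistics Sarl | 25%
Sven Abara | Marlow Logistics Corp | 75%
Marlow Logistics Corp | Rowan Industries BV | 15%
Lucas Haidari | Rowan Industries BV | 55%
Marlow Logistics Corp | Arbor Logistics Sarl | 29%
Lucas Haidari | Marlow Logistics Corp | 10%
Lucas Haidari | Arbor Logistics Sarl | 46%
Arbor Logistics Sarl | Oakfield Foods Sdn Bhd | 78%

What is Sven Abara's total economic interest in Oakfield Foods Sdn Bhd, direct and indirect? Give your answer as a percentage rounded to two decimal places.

36.47%

Sven reaches Oakfield along 2 paths.
Via Arbor: 25% × 78% = 19.5%.
Via Marlow → Arbor: 75% × 29% × 78% = 16.965%.
Total: 19.5% + 16.965% = 36.465%.
Rounded: 36.47%.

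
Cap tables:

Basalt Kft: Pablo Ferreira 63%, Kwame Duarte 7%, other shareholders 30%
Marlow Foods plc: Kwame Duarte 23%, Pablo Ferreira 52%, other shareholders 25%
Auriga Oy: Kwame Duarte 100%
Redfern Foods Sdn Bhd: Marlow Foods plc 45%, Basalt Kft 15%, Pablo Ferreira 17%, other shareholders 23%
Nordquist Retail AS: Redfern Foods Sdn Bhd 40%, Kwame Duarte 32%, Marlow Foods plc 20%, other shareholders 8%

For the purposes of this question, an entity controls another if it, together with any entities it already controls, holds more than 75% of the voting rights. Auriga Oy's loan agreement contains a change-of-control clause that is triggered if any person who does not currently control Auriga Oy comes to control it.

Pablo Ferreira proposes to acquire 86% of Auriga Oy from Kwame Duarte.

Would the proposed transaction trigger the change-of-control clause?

The purchase adds only to Pablo's holdings (Kwame's stake shrinks), so Pablo is the only person who could newly come to control Auriga.
Pablo's largest direct stake is 63% in Basalt, which does not meet the threshold, so Pablo controls no company.
Neither Pablo nor any entity Pablo controls holds any voting interest in Auriga.
So before the transaction, Pablo does not control Auriga.
After the purchase, Pablo holds 86% of Auriga directly, and Kwame's stake falls to 14%.
Pablo holds 86% of Auriga, so Pablo controls Auriga.
Pablo did not control Auriga before and does after, so the clause is triggered.

Yes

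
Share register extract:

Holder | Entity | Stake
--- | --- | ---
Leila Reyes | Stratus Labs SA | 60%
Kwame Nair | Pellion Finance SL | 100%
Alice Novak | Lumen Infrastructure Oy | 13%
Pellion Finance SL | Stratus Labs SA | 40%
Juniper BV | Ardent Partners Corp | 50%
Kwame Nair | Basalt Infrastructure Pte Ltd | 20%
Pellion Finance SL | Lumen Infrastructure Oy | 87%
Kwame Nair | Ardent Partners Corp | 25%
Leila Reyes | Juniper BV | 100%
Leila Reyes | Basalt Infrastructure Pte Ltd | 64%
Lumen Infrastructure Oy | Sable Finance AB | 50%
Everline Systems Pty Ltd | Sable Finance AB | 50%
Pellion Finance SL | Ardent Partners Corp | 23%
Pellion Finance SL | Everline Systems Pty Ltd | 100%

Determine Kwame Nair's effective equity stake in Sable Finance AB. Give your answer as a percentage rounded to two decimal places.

93.50%

Kwame reaches Sable along 2 paths.
Via Pellion → Lumen: 100% × 87% × 50% = 43.5%.
Via Pellion → Everline: 100% × 100% × 50% = 50%.
Total: 43.5% + 50% = 93.5%.
Rounded: 93.50%.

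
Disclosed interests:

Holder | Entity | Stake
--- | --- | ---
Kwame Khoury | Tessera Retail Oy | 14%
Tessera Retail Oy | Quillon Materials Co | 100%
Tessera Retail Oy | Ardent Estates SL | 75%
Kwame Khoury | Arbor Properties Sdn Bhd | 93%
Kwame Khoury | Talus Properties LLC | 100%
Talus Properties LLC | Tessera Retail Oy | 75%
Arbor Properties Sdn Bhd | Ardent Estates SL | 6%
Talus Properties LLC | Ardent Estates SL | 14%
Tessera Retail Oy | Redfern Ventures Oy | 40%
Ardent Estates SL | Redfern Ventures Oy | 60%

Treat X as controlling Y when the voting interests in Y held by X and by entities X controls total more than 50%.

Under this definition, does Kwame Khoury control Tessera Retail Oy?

Kwame holds 100% of Talus, so Kwame controls Talus.
Kwame and Talus together hold 14% + 75% = 89% of Tessera, so Kwame controls Tessera.

Yes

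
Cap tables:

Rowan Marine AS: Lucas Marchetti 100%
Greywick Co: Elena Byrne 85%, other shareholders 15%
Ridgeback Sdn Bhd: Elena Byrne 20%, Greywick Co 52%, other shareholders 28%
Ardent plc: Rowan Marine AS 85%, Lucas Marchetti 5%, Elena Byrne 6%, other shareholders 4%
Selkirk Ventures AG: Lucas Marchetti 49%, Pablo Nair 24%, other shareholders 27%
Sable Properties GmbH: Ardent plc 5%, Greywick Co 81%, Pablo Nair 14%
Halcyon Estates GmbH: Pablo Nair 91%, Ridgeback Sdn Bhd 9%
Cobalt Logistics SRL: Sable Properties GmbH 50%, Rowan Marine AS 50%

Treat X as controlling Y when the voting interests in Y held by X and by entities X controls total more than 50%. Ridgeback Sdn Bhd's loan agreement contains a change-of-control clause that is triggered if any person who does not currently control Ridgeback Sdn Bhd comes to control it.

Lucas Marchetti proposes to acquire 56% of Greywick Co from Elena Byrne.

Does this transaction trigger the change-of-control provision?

Yes

The purchase adds only to Lucas's holdings (Elena's stake shrinks), so Lucas is the only person who could newly come to control Ridgeback.
Lucas holds 100% of Rowan, so Lucas controls Rowan.
Rowan and Lucas together hold 85% + 5% = 90% of Ardent, so Lucas controls Ardent.
Neither Lucas nor any entity Lucas controls holds any voting interest in Ridgeback.
So before the transaction, Lucas does not control Ridgeback.
After the purchase, Lucas holds 56% of Greywick directly, and Elena's stake falls to 29%.
Lucas holds 56% of Greywick, so Lucas controls Greywick.
Greywick holds 52% of Ridgeback, so Lucas controls Ridgeback.
Lucas did not control Ridgeback before and does after, so the clause is triggered.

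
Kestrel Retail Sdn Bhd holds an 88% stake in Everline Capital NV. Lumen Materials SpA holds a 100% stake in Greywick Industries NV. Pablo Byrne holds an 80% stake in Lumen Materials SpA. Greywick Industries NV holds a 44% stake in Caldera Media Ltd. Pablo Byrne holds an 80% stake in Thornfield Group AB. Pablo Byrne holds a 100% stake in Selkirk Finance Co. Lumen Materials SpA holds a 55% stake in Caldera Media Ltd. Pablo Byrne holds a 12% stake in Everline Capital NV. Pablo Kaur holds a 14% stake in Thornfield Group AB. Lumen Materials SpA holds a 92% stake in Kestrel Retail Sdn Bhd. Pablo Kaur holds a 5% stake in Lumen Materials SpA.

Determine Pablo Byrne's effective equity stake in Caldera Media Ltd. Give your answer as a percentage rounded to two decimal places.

79.20%

Pablo Byrne reaches Caldera along 2 paths.
Via Lumen: 80% × 55% = 44%.
Via Lumen → Greywick: 80% × 100% × 44% = 35.2%.
Total: 44% + 35.2% = 79.2%.
Rounded: 79.20%.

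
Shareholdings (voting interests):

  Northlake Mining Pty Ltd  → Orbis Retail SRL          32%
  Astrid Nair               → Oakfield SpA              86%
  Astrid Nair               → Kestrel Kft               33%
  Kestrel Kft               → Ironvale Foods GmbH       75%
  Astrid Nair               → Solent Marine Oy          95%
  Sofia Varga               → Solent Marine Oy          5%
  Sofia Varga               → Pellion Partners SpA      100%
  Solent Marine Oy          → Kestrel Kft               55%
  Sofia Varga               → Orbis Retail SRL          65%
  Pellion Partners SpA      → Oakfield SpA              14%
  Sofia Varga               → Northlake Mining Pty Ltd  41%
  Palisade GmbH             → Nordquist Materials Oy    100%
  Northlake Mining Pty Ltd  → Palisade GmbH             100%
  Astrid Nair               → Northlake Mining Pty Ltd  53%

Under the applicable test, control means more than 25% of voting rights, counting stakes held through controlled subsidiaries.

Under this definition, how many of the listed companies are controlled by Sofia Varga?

Sofia holds 41% of Northlake, so Sofia controls Northlake.
Sofia holds 100% of Pellion, so Sofia controls Pellion.
Northlake and Sofia together hold 32% + 65% = 97% of Orbis, so Sofia controls Orbis.
Northlake holds 100% of Palisade, so Sofia controls Palisade.
Palisade holds 100% of Nordquist, so Sofia controls Nordquist.
No other company's threshold is met.
Sofia controls 5 companies.

5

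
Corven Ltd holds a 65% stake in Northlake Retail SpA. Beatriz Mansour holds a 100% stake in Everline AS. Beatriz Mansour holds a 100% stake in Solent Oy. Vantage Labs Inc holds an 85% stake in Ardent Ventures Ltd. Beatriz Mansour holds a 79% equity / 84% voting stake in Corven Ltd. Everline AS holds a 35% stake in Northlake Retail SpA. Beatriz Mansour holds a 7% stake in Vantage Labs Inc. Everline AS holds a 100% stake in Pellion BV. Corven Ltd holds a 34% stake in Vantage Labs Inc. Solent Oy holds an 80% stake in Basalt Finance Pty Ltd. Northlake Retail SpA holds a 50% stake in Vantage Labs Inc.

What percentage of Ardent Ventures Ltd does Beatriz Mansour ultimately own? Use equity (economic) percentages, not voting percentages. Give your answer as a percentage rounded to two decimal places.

65.48%

Beatriz reaches Ardent along 4 paths.
Via Vantage: 7% × 85% = 5.95%.
Via Corven → Northlake → Vantage: 79% × 65% × 50% × 85% = 21.82375%.
Via Everline → Northlake → Vantage: 100% × 35% × 50% × 85% = 14.875%.
Via Corven → Vantage: 79% × 34% × 85% = 22.831%.
Total: 5.95% + 21.82375% + 14.875% + 22.831% = 65.47975%.
Rounded: 65.48%.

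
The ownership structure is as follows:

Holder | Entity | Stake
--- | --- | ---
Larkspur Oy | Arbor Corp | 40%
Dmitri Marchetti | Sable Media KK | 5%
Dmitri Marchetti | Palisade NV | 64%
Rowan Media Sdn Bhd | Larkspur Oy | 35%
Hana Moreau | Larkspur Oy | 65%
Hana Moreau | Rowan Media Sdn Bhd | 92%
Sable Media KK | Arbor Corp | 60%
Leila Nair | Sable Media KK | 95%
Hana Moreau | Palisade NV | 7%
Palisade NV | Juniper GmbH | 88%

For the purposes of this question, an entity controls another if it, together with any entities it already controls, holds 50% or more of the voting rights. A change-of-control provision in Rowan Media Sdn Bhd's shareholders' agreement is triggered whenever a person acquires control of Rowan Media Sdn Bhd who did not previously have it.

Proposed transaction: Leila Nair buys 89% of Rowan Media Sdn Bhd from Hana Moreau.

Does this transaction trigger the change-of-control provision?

The purchase adds only to Leila's holdings (Hana's stake shrinks), so Leila is the only person who could newly come to control Rowan.
Leila holds 95% of Sable, so Leila controls Sable.
Sable holds 60% of Arbor, so Leila controls Arbor.
Neither Leila nor any entity Leila controls holds any voting interest in Rowan.
So before the transaction, Leila does not control Rowan.
After the purchase, Leila holds 89% of Rowan directly, and Hana's stake falls to 3%.
Leila holds 89% of Rowan, so Leila controls Rowan.
Leila did not control Rowan before and does after, so the clause is triggered.

Yes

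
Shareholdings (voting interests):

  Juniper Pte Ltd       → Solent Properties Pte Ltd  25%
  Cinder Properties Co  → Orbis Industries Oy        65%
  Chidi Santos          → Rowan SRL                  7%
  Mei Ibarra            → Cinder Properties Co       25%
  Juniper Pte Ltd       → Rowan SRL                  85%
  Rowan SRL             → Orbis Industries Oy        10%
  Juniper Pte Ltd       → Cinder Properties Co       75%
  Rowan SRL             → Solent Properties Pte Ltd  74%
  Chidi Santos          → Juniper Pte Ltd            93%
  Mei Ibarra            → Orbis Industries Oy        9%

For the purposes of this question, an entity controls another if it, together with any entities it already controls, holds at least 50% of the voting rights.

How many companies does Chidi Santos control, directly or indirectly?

Chidi holds 93% of Juniper, so Chidi controls Juniper.
Juniper and Chidi together hold 85% + 7% = 92% of Rowan, so Chidi controls Rowan.
Juniper holds 75% of Cinder, so Chidi controls Cinder.
Juniper and Rowan together hold 25% + 74% = 99% of Solent, so Chidi controls Solent.
Rowan and Cinder together hold 10% + 65% = 75% of Orbis, so Chidi controls Orbis.
Chidi controls 5 companies.

5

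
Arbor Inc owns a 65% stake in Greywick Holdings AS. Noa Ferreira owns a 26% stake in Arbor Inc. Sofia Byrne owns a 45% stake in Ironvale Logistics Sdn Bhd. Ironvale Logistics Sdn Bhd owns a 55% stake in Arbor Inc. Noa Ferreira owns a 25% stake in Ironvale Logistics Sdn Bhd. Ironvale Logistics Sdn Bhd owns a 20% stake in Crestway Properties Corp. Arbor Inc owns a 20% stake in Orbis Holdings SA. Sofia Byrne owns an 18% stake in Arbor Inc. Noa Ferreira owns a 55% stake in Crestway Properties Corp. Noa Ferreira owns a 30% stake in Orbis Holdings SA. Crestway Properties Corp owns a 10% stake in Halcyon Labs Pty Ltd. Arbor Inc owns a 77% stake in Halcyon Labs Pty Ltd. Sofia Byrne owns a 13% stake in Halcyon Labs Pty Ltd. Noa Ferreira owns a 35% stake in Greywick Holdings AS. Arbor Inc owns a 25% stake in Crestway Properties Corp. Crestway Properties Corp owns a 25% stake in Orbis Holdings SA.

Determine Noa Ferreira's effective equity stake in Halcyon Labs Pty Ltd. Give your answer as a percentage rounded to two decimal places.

Noa reaches Halcyon along 6 paths.
Via Ironvale → Arbor: 25% × 55% × 77% = 10.5875%.
Via Arbor: 26% × 77% = 20.02%.
Via Ironvale → Arbor → Crestway: 25% × 55% × 25% × 10% = 0.34375%.
Via Arbor → Crestway: 26% × 25% × 10% = 0.65%.
Via Crestway: 55% × 10% = 5.5%.
Via Ironvale → Crestway: 25% × 20% × 10% = 0.5%.
Total: 10.5875% + 20.02% + 0.34375% + 0.65% + 5.5% + 0.5% = 37.60125%.
Rounded: 37.60%.

37.60%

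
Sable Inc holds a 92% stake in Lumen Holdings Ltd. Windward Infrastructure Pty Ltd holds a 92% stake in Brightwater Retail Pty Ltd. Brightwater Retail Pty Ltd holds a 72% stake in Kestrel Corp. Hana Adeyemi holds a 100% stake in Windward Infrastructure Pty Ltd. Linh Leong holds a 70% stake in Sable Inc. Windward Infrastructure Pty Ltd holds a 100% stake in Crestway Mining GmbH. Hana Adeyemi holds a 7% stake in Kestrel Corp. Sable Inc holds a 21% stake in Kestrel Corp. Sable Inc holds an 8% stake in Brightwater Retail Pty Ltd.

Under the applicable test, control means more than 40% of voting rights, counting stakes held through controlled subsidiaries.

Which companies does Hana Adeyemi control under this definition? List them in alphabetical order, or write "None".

Hana holds 100% of Windward, so Hana controls Windward.
Windward holds 100% of Crestway, so Hana controls Crestway.
Windward holds 92% of Brightwater, so Hana controls Brightwater.
Hana and Brightwater together hold 7% + 72% = 79% of Kestrel, so Hana controls Kestrel.
No other company's threshold is met.

Brightwater Retail Pty Ltd, Crestway Mining GmbH, Kestrel Corp, Windward Infrastructure Pty Ltd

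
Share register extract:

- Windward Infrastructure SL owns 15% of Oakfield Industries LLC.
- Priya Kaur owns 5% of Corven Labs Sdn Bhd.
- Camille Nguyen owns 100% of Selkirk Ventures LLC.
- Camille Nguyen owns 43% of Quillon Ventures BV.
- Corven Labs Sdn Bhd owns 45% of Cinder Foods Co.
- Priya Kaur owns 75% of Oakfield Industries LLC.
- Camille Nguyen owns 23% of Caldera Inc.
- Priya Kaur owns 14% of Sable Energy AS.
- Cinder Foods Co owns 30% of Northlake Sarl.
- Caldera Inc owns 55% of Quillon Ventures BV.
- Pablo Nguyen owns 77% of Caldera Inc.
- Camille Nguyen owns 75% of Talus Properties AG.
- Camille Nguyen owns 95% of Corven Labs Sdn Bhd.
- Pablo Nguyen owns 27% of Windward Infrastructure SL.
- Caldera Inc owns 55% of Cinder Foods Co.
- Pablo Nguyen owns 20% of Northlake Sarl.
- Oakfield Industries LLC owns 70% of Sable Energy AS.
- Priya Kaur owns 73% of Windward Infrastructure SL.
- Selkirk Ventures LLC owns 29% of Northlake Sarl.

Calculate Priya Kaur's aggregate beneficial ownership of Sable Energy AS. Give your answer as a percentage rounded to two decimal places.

Priya reaches Sable along 3 paths.
Direct stake: 14% = 14%.
Via Windward → Oakfield: 73% × 15% × 70% = 7.665%.
Via Oakfield: 75% × 70% = 52.5%.
Total: 14% + 7.665% + 52.5% = 74.165%.
Rounded: 74.17%.

74.17%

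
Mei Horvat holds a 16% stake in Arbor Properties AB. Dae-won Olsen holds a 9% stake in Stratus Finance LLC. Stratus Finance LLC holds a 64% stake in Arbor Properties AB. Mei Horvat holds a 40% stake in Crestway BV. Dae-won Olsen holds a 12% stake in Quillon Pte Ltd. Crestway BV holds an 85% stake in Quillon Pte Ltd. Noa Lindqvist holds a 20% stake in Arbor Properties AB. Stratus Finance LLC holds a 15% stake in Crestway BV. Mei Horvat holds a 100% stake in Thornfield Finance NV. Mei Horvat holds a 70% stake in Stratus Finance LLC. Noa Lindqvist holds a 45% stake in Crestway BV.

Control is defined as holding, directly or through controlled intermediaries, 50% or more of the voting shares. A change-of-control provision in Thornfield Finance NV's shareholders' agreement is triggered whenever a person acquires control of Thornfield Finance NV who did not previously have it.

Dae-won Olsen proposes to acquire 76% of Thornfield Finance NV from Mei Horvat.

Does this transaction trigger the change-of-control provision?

Yes

The purchase adds only to Dae-won's holdings (Mei's stake shrinks), so Dae-won is the only person who could newly come to control Thornfield.
Dae-won's largest direct stake is 12% in Quillon, which does not meet the threshold, so Dae-won controls no company.
Neither Dae-won nor any entity Dae-won controls holds any voting interest in Thornfield.
So before the transaction, Dae-won does not control Thornfield.
After the purchase, Dae-won holds 76% of Thornfield directly, and Mei's stake falls to 24%.
Dae-won holds 76% of Thornfield, so Dae-won controls Thornfield.
Dae-won did not control Thornfield before and does after, so the clause is triggered.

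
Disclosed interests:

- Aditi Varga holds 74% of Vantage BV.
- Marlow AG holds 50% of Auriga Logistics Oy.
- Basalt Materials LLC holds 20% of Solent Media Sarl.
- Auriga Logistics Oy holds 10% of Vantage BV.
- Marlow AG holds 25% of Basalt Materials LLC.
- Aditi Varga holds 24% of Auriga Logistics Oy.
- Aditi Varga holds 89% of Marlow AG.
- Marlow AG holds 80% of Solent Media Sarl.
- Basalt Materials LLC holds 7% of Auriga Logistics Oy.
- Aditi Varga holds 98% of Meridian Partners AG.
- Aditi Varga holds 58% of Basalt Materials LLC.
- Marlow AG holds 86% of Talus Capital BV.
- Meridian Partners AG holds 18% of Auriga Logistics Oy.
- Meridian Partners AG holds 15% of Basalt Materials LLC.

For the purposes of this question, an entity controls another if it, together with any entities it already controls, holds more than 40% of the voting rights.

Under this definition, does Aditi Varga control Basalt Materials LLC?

Yes

Aditi holds 98% of Meridian, so Aditi controls Meridian.
Aditi holds 89% of Marlow, so Aditi controls Marlow.
Aditi and Marlow and Meridian together hold 58% + 25% + 15% = 98% of Basalt, so Aditi controls Basalt.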